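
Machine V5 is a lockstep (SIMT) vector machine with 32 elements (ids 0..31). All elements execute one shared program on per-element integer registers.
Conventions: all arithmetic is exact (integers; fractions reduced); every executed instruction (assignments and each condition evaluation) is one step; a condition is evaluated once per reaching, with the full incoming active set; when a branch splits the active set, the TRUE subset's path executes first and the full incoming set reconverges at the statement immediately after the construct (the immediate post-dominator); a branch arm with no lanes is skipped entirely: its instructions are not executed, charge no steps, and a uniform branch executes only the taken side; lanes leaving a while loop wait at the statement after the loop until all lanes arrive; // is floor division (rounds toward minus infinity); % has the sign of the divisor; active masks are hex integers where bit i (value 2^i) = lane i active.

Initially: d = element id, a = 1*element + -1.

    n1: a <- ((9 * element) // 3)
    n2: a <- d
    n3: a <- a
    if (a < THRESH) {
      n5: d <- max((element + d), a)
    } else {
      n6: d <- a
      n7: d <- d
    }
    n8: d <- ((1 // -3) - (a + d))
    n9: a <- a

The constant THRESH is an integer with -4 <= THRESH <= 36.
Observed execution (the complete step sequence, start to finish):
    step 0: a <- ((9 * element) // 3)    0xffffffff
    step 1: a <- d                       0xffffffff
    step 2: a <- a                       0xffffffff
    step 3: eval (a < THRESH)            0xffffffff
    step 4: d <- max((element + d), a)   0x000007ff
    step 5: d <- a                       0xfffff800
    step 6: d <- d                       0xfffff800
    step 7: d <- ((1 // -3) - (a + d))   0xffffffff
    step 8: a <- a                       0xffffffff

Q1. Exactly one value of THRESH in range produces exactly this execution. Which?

Answer: THRESH = 11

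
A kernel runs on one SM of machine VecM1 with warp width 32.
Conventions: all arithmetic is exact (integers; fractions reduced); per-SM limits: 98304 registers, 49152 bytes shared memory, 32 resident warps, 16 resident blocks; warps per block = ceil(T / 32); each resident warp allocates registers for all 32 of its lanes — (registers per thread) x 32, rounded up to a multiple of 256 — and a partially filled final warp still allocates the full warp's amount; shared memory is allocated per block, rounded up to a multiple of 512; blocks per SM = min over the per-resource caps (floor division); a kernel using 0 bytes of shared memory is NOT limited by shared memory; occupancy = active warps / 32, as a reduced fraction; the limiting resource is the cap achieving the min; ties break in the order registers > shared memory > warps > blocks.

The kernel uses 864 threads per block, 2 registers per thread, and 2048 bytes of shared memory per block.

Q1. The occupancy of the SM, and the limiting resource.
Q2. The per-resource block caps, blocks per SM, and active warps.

Answer: occupancy 27/32, limited by warps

registers: 14 blocks
shared memory: 24 blocks
warps: 1 block
blocks: 16 blocks

Answer: 1 block, 27 active warps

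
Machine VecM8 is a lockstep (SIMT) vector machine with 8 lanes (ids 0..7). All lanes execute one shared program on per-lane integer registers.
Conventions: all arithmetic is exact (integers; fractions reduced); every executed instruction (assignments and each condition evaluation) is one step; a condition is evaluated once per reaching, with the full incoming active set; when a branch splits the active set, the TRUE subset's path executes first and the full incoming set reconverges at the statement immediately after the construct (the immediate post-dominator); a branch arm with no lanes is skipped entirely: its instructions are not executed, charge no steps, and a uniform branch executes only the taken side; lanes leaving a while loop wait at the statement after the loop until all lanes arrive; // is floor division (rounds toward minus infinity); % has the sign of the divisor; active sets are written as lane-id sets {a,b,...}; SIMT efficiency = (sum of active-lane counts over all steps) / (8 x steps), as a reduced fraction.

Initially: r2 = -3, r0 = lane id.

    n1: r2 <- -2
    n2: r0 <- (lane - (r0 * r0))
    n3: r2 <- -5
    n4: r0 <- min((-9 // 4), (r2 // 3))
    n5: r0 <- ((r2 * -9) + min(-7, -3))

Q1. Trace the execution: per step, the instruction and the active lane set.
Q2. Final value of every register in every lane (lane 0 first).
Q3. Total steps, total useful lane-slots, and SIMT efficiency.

step 0: r2 <- -2                     {0,1,2,3,4,5,6,7}
step 1: r0 <- (lane - (r0 * r0))     {0,1,2,3,4,5,6,7}
step 2: r2 <- -5                     {0,1,2,3,4,5,6,7}
step 3: r0 <- min((-9 // 4), (r2 // 3)) {0,1,2,3,4,5,6,7}
step 4: r0 <- ((r2 * -9) + min(-7, -3)) {0,1,2,3,4,5,6,7}

Answer: 5 steps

r2: -5,-5,-5,-5,-5,-5,-5,-5
r0: 38,38,38,38,38,38,38,38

steps = 5; useful = 40; efficiency = 40/40 = 1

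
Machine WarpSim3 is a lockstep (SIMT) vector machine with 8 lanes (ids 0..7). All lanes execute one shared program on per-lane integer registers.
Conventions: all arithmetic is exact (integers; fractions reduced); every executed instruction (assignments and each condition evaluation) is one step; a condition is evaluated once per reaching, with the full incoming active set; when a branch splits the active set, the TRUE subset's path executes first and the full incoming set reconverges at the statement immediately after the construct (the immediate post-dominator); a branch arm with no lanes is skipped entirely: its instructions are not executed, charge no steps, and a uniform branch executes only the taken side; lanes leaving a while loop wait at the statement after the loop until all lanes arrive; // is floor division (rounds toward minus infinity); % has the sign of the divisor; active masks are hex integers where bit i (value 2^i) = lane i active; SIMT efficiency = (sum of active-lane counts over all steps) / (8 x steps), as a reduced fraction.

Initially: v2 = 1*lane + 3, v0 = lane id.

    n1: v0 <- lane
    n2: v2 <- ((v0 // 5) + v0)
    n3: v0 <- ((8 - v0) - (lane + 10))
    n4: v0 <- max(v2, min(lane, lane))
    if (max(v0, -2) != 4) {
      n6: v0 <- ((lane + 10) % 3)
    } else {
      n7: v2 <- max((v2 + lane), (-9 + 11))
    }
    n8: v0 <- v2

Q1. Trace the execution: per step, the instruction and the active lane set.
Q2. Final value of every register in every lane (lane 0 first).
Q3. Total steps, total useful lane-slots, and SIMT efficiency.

step 0: v0 <- lane                   0xff
step 1: v2 <- ((v0 // 5) + v0)       0xff
step 2: v0 <- ((8 - v0) - (lane + 10)) 0xff
step 3: v0 <- max(v2, min(lane, lane)) 0xff
step 4: eval (max(v0, -2) != 4)      0xff
step 5: v0 <- ((lane + 10) % 3)      0xef
step 6: v2 <- max((v2 + lane), (-9 + 11)) 0x10
step 7: v0 <- v2                     0xff

Answer: 8 steps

v2: 0,1,2,3,8,6,7,8
v0: 0,1,2,3,8,6,7,8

steps = 8; useful = 56; efficiency = 56/64 = 7/8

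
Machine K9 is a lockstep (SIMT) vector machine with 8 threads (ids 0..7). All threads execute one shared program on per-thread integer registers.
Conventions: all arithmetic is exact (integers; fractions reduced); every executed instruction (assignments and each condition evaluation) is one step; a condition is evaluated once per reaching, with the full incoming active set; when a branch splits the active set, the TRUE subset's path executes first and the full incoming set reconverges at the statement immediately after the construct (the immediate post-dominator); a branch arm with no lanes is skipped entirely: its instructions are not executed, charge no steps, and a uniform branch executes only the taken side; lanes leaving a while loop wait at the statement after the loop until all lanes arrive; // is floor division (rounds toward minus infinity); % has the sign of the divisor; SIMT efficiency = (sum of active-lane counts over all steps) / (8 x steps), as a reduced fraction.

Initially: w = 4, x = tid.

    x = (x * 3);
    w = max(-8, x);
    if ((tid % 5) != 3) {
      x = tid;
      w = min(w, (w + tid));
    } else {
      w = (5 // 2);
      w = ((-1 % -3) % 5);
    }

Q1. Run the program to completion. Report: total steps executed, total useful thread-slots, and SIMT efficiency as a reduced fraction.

Answer: 7 steps, 40 useful, 5/7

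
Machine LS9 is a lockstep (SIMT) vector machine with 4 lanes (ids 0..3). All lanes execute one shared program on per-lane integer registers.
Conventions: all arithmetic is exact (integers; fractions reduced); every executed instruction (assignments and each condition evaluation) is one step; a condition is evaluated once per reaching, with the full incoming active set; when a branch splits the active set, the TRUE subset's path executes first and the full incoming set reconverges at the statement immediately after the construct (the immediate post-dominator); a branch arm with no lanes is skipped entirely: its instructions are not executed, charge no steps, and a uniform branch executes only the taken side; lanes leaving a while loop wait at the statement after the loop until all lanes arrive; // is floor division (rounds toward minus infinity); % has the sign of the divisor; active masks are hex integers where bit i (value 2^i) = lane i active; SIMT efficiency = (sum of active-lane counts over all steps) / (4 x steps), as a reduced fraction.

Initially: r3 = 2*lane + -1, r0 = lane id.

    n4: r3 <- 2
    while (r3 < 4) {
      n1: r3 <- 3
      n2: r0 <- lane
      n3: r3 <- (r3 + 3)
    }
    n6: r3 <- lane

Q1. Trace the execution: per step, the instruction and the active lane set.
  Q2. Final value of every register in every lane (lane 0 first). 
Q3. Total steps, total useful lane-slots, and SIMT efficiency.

step 0: r3 <- 2                      0xf
step 1: eval (r3 < 4)                0xf
step 2: r3 <- 3                      0xf
step 3: r0 <- lane                   0xf
step 4: r3 <- (r3 + 3)               0xf
step 5: eval (r3 < 4)                0xf
step 6: r3 <- lane                   0xf

Answer: 7 steps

r3: 0,1,2,3
r0: 0,1,2,3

steps = 7; useful = 28; efficiency = 28/28 = 1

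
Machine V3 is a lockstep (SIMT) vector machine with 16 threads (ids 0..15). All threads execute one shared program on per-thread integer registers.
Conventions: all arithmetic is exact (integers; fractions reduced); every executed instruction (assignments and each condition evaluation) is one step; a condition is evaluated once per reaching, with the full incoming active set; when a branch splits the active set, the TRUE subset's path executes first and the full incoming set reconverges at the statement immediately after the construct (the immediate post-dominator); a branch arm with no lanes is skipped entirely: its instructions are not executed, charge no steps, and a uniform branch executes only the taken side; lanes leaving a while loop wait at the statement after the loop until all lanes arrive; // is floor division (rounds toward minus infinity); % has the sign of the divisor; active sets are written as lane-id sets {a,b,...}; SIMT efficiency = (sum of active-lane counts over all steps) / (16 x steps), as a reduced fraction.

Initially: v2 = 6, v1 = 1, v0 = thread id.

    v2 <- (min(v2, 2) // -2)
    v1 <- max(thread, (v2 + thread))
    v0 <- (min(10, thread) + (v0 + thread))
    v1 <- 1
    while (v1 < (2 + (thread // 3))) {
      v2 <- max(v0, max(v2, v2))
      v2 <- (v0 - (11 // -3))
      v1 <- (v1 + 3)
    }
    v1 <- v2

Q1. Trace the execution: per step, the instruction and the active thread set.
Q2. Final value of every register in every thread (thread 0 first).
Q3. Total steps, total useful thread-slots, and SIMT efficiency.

step 0: v2 <- (min(v2, 2) // -2)     {0,1,2,3,4,5,6,7,8,9,10,11,12,13,14,15}
step 1: v1 <- max(thread, (v2 + thread)) {0,1,2,3,4,5,6,7,8,9,10,11,12,13,14,15}
step 2: v0 <- (min(10, thread) + (v0 + thread)) {0,1,2,3,4,5,6,7,8,9,10,11,12,13,14,15}
step 3: v1 <- 1                      {0,1,2,3,4,5,6,7,8,9,10,11,12,13,14,15}
step 4: eval (v1 < (2 + (thread // 3))) {0,1,2,3,4,5,6,7,8,9,10,11,12,13,14,15}
step 5: v2 <- max(v0, max(v2, v2))   {0,1,2,3,4,5,6,7,8,9,10,11,12,13,14,15}
step 6: v2 <- (v0 - (11 // -3))      {0,1,2,3,4,5,6,7,8,9,10,11,12,13,14,15}
step 7: v1 <- (v1 + 3)               {0,1,2,3,4,5,6,7,8,9,10,11,12,13,14,15}
step 8: eval (v1 < (2 + (thread // 3))) {0,1,2,3,4,5,6,7,8,9,10,11,12,13,14,15}
step 9: v2 <- max(v0, max(v2, v2))   {9,10,11,12,13,14,15}
step 10: v2 <- (v0 - (11 // -3))      {9,10,11,12,13,14,15}
step 11: v1 <- (v1 + 3)               {9,10,11,12,13,14,15}
step 12: eval (v1 < (2 + (thread // 3))) {9,10,11,12,13,14,15}
step 13: v1 <- v2                     {0,1,2,3,4,5,6,7,8,9,10,11,12,13,14,15}

Answer: 14 steps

v2: 4,7,10,13,16,19,22,25,28,31,34,36,38,40,42,44
v1: 4,7,10,13,16,19,22,25,28,31,34,36,38,40,42,44
v0: 0,3,6,9,12,15,18,21,24,27,30,32,34,36,38,40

steps = 14; useful = 188; efficiency = 188/224 = 47/56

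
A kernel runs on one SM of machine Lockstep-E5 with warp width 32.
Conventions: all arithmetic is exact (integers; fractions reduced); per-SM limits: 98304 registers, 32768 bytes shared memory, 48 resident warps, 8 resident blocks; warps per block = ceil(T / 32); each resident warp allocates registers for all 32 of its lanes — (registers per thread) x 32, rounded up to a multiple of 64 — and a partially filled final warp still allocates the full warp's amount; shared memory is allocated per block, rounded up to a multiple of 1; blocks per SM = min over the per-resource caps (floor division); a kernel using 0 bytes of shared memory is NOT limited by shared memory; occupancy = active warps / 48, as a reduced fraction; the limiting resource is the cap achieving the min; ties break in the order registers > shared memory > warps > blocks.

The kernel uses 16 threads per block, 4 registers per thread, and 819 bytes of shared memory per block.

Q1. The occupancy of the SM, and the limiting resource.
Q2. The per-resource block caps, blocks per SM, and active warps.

Answer: occupancy 1/6, limited by blocks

registers: 768 blocks
shared memory: 40 blocks
warps: 48 blocks
blocks: 8 blocks

Answer: 8 blocks, 8 active warps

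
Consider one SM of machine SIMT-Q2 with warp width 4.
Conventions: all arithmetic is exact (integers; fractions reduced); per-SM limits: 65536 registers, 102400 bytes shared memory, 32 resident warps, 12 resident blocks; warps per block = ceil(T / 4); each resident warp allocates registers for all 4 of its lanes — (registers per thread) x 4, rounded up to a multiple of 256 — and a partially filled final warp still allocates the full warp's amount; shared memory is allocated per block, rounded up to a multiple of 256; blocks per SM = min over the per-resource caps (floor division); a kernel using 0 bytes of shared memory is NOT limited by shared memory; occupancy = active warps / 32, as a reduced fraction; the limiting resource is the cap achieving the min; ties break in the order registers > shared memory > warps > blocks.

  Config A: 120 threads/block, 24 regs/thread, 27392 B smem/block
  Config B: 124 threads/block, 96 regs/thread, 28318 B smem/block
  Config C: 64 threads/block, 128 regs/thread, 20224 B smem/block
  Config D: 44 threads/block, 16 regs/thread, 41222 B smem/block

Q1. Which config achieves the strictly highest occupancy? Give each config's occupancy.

occupancies: A 15/16, B 31/32, C 1, D 11/16

Answer: C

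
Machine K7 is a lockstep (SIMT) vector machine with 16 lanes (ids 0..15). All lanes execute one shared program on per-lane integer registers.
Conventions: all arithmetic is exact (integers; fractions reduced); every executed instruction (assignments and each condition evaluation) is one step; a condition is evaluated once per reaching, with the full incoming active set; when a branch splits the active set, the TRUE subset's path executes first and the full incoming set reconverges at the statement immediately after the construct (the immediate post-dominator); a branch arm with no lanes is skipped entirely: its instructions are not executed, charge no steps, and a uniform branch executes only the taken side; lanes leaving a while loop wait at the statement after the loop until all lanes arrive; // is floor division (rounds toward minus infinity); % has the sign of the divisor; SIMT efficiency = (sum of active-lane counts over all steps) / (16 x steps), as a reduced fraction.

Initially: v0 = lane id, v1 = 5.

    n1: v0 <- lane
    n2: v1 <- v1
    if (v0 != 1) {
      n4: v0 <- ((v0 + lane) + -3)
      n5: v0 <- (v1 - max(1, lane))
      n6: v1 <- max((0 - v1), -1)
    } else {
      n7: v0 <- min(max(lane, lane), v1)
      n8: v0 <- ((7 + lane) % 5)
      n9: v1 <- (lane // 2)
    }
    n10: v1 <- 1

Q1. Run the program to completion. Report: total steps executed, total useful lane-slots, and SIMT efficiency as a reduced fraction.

Answer: 10 steps, 112 useful, 7/10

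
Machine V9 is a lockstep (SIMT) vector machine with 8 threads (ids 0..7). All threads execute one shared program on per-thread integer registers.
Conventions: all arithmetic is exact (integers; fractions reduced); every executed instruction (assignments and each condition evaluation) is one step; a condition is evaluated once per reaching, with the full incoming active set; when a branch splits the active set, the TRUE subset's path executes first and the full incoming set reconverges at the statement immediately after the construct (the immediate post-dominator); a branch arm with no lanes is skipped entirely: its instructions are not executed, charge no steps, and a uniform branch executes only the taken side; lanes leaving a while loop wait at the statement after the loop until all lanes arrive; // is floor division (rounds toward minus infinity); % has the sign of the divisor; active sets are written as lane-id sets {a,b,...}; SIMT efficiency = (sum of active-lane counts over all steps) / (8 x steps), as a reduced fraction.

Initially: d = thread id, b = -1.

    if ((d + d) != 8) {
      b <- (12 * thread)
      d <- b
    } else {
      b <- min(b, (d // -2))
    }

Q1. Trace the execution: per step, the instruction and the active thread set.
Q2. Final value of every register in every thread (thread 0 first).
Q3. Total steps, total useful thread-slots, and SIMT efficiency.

step 0: eval ((d + d) != 8)          {0,1,2,3,4,5,6,7}
step 1: b <- (12 * thread)           {0,1,2,3,5,6,7}
step 2: d <- b                       {0,1,2,3,5,6,7}
step 3: b <- min(b, (d // -2))       {4}

Answer: 4 steps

d: 0,12,24,36,4,60,72,84
b: 0,12,24,36,-2,60,72,84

steps = 4; useful = 23; efficiency = 23/32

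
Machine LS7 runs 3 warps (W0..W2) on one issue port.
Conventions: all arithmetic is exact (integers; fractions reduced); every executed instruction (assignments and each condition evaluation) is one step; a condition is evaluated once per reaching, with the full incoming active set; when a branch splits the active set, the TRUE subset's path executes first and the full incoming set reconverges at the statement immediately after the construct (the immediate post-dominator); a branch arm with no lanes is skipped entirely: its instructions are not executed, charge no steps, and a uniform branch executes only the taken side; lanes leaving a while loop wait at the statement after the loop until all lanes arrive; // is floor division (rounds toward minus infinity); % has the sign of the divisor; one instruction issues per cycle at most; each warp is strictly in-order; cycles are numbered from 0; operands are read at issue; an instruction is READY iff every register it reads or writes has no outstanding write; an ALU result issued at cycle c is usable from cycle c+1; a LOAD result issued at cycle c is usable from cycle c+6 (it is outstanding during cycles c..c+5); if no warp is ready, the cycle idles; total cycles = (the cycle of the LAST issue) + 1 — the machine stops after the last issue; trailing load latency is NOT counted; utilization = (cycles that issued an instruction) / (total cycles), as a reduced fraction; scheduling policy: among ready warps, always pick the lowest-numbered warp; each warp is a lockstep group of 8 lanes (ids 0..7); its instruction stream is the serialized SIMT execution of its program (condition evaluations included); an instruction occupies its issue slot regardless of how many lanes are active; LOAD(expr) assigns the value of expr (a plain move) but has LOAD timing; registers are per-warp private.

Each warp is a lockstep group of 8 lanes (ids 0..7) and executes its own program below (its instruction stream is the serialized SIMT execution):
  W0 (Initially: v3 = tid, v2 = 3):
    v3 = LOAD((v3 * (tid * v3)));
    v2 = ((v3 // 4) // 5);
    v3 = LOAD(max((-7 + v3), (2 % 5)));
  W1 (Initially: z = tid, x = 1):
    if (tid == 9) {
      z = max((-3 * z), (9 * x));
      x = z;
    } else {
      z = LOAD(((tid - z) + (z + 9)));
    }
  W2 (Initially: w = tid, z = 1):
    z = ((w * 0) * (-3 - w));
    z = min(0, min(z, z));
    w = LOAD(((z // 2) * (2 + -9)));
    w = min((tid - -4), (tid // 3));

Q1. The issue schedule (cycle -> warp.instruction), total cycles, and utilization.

cycle 0: W0.I0
cycle 1: W1.I0
cycle 2: W1.I1
cycle 3: W2.I0
cycle 4: W2.I1
cycle 5: W2.I2
cycle 6: W0.I1
cycle 7: W0.I2
cycle 8: idle
cycle 9: idle
cycle 10: idle
cycle 11: W2.I3

Answer: 12 cycles, utilization 3/4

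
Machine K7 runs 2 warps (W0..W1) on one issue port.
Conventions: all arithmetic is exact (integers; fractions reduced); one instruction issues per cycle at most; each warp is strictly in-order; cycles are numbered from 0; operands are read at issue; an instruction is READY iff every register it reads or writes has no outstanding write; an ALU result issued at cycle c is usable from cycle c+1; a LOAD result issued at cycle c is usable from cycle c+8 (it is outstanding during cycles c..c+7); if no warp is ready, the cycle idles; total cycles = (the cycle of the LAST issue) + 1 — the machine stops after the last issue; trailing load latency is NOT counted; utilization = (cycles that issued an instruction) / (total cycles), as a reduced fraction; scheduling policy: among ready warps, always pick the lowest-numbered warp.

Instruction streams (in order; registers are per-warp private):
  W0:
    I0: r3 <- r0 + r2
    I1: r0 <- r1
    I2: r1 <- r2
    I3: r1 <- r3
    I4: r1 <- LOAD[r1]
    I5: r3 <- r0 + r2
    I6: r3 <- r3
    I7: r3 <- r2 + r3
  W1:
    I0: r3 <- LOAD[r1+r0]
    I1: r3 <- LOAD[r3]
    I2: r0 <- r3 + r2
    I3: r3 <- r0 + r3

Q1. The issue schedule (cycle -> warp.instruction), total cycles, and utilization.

cycle 0: W0.I0
cycle 1: W0.I1
cycle 2: W0.I2
cycle 3: W0.I3
cycle 4: W0.I4
cycle 5: W0.I5
cycle 6: W0.I6
cycle 7: W0.I7
cycle 8: W1.I0
cycle 9: idle
cycle 10: idle
cycle 11: idle
cycle 12: idle
cycle 13: idle
cycle 14: idle
cycle 15: idle
cycle 16: W1.I1
cycle 17: idle
cycle 18: idle
cycle 19: idle
cycle 20: idle
cycle 21: idle
cycle 22: idle
cycle 23: idle
cycle 24: W1.I2
cycle 25: W1.I3

Answer: 26 cycles, utilization 6/13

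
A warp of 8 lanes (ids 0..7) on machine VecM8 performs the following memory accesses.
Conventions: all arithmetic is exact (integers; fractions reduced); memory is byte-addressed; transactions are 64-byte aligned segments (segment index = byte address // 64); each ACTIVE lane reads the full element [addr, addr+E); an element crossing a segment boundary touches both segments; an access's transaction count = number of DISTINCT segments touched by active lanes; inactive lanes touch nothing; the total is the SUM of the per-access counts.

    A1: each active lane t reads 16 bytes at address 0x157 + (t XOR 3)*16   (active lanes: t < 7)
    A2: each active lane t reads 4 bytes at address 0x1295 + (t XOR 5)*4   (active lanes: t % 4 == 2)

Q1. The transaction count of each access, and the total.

A1: 3 transactions
A2: 1 transaction

Answer: 3,1; total 4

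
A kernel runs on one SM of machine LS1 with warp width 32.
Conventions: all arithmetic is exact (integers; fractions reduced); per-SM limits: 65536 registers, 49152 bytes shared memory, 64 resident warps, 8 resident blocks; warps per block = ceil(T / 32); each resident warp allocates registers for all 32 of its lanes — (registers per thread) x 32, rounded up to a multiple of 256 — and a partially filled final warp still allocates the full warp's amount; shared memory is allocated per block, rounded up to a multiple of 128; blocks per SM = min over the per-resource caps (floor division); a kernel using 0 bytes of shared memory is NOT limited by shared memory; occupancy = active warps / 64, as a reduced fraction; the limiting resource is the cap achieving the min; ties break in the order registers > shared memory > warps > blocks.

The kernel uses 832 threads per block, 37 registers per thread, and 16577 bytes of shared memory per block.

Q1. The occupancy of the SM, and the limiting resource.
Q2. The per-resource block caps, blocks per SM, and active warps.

Answer: occupancy 13/32, limited by registers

registers: 1 block
shared memory: 2 blocks
warps: 2 blocks
blocks: 8 blocks

Answer: 1 block, 26 active warps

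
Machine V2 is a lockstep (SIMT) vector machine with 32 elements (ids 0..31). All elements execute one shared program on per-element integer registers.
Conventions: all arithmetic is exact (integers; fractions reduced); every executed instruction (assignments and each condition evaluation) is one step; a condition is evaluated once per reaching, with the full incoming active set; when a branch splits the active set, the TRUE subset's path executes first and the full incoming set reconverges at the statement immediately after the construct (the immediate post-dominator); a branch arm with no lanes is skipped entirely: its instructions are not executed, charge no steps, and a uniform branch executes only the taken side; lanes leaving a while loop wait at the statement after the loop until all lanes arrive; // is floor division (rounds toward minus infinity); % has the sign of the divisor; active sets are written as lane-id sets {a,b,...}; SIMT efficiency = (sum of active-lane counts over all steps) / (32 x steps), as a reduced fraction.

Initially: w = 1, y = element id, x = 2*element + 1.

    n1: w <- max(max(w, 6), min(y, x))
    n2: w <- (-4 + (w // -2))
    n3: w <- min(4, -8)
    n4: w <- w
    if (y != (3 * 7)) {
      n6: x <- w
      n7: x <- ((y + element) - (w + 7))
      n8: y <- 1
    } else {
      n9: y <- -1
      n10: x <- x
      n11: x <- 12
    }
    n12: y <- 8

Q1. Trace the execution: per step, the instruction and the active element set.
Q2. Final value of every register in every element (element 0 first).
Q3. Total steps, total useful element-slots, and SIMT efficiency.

step 0: w <- max(max(w, 6), min(y, x)) {0,1,2,3,4,5,6,7,8,9,10,11,12,13,14,15,16,17,18,19,20,21,22,23,24,25,26,27,28,29,30,31}
step 1: w <- (-4 + (w // -2))        {0,1,2,3,4,5,6,7,8,9,10,11,12,13,14,15,16,17,18,19,20,21,22,23,24,25,26,27,28,29,30,31}
step 2: w <- min(4, -8)              {0,1,2,3,4,5,6,7,8,9,10,11,12,13,14,15,16,17,18,19,20,21,22,23,24,25,26,27,28,29,30,31}
step 3: w <- w                       {0,1,2,3,4,5,6,7,8,9,10,11,12,13,14,15,16,17,18,19,20,21,22,23,24,25,26,27,28,29,30,31}
step 4: eval (y != (3 * 7))          {0,1,2,3,4,5,6,7,8,9,10,11,12,13,14,15,16,17,18,19,20,21,22,23,24,25,26,27,28,29,30,31}
step 5: x <- w                       {0,1,2,3,4,5,6,7,8,9,10,11,12,13,14,15,16,17,18,19,20,22,23,24,25,26,27,28,29,30,31}
step 6: x <- ((y + element) - (w + 7)) {0,1,2,3,4,5,6,7,8,9,10,11,12,13,14,15,16,17,18,19,20,22,23,24,25,26,27,28,29,30,31}
step 7: y <- 1                       {0,1,2,3,4,5,6,7,8,9,10,11,12,13,14,15,16,17,18,19,20,22,23,24,25,26,27,28,29,30,31}
step 8: y <- -1                      {21}
step 9: x <- x                       {21}
step 10: x <- 12                      {21}
step 11: y <- 8                       {0,1,2,3,4,5,6,7,8,9,10,11,12,13,14,15,16,17,18,19,20,21,22,23,24,25,26,27,28,29,30,31}

Answer: 12 steps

w: -8,-8,-8,-8,-8,-8,-8,-8,-8,-8,-8,-8,-8,-8,-8,-8,-8,-8,-8,-8,-8,-8,-8,-8,-8,-8,-8,-8,-8,-8,-8,-8
y: 8,8,8,8,8,8,8,8,8,8,8,8,8,8,8,8,8,8,8,8,8,8,8,8,8,8,8,8,8,8,8,8
x: 1,3,5,7,9,11,13,15,17,19,21,23,25,27,29,31,33,35,37,39,41,12,45,47,49,51,53,55,57,59,61,63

steps = 12; useful = 288; efficiency = 288/384 = 3/4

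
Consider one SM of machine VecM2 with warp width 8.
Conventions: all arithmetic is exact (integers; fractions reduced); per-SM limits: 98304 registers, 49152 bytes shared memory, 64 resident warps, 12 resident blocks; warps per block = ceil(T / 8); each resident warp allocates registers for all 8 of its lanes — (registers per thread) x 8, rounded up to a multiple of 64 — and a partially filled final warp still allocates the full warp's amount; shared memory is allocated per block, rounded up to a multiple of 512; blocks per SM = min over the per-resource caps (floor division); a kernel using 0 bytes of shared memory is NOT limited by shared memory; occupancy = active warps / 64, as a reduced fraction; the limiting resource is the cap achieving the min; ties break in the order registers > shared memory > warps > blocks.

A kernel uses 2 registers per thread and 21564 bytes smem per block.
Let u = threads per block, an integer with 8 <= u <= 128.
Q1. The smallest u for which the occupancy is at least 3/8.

Answer: u = 89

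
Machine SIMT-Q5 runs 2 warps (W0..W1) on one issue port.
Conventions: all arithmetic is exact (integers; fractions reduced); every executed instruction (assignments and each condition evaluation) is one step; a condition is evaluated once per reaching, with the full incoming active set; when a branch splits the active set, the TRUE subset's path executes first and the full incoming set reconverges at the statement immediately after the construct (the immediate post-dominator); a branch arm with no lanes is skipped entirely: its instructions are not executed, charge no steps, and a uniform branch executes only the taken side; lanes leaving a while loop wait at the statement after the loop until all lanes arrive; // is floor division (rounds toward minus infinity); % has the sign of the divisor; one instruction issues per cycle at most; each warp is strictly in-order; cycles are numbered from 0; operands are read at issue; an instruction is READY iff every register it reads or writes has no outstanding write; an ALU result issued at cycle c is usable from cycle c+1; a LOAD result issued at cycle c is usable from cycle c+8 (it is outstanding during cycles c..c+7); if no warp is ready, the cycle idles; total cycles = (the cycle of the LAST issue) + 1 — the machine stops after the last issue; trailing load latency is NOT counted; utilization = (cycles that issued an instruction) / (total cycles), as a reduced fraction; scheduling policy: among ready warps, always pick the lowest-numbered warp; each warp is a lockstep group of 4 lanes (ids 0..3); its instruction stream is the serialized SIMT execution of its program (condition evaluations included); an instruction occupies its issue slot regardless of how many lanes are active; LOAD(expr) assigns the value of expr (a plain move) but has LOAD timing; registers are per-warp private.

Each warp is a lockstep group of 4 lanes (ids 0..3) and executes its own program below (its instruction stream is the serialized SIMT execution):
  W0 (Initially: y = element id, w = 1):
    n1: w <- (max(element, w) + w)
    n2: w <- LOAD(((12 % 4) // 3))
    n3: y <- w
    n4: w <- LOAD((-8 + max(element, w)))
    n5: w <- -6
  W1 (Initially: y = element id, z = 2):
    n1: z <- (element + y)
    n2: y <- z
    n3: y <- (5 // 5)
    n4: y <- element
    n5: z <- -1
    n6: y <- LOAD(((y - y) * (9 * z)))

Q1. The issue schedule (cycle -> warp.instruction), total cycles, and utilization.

cycle 0: W0.I0
cycle 1: W0.I1
cycle 2: W1.I0
cycle 3: W1.I1
cycle 4: W1.I2
cycle 5: W1.I3
cycle 6: W1.I4
cycle 7: W1.I5
cycle 8: idle
cycle 9: W0.I2
cycle 10: W0.I3
cycle 11: idle
cycle 12: idle
cycle 13: idle
cycle 14: idle
cycle 15: idle
cycle 16: idle
cycle 17: idle
cycle 18: W0.I4

Answer: 19 cycles, utilization 11/19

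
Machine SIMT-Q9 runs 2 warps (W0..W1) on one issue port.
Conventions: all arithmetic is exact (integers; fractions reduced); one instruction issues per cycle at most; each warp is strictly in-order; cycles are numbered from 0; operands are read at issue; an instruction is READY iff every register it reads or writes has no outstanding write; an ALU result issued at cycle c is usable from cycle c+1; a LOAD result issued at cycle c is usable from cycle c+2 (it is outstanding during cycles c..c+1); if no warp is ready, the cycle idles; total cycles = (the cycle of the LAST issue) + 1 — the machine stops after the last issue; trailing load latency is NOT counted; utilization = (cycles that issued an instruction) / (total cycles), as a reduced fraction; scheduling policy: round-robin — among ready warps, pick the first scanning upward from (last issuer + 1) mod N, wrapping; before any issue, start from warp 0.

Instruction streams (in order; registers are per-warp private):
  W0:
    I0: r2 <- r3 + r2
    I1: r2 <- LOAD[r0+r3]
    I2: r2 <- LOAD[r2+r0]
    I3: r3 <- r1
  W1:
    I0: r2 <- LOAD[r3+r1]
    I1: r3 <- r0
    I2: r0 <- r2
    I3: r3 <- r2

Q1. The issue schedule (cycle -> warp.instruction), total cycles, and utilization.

cycle 0: W0.I0
cycle 1: W1.I0
cycle 2: W0.I1
cycle 3: W1.I1
cycle 4: W0.I2
cycle 5: W1.I2
cycle 6: W0.I3
cycle 7: W1.I3

Answer: 8 cycles, utilization 1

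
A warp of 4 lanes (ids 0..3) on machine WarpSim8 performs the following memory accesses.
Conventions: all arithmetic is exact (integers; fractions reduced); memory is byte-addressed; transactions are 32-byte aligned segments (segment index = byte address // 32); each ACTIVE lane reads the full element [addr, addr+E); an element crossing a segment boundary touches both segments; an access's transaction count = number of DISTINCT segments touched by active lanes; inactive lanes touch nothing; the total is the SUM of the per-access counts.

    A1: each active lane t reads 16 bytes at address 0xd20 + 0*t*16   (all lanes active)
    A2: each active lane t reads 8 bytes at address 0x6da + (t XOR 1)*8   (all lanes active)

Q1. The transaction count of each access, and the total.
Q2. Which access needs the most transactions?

A1: 1 transaction
A2: 2 transactions

Answer: 1,2; total 3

Answer: A2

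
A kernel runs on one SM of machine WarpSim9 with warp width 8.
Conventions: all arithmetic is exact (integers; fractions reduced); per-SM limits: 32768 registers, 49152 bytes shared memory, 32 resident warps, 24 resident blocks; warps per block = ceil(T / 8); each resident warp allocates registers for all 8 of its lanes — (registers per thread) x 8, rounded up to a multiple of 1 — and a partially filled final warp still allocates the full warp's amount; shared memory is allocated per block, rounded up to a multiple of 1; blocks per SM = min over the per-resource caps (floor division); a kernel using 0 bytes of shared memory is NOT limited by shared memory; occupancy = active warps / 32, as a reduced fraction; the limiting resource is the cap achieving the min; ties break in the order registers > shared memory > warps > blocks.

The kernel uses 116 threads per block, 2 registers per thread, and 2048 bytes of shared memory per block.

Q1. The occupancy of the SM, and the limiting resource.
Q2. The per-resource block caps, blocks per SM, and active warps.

Answer: occupancy 15/16, limited by warps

registers: 136 blocks
shared memory: 24 blocks
warps: 2 blocks
blocks: 24 blocks

Answer: 2 blocks, 30 active warps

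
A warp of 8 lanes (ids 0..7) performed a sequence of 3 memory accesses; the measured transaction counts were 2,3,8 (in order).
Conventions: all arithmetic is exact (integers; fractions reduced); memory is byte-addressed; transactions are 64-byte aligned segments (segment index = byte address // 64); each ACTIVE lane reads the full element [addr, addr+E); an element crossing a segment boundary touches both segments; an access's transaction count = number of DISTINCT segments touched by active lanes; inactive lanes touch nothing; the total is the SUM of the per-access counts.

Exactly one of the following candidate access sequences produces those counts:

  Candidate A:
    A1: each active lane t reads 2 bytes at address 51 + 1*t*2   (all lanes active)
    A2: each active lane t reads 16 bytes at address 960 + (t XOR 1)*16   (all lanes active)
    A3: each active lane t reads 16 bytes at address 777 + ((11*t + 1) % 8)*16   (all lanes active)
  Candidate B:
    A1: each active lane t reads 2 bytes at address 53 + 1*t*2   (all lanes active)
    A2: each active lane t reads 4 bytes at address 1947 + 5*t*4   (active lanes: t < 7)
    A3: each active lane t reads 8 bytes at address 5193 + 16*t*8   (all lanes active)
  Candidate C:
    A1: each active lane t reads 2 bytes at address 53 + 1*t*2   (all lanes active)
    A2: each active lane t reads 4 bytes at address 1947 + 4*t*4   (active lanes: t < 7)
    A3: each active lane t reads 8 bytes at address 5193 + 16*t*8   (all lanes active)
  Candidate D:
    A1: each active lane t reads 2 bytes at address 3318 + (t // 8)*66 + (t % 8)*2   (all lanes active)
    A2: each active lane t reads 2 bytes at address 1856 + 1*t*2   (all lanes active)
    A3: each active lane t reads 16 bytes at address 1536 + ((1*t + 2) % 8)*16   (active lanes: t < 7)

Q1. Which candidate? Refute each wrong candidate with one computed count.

A: A2 gives 2 transactions, not 3
C: A2 gives 2 transactions, not 3
D: A2 gives 1 transaction, not 3
B: all counts match (2,3,8)

Answer: B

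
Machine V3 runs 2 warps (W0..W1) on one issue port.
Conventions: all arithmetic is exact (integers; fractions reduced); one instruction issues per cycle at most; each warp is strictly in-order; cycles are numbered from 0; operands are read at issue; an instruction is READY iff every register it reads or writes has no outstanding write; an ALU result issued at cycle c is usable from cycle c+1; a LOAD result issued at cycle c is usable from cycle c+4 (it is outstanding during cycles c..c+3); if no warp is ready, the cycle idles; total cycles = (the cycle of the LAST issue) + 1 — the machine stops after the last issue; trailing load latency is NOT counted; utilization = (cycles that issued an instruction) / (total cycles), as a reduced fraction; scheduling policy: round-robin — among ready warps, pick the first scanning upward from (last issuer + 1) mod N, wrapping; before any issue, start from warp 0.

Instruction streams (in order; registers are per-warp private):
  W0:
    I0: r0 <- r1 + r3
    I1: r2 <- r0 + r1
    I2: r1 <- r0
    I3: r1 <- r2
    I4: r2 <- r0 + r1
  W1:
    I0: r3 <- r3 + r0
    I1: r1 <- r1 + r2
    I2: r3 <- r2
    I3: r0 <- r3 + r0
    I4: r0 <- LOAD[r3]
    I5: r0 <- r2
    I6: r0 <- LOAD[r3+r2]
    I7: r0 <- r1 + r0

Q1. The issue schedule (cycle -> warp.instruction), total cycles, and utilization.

cycle 0: W0.I0
cycle 1: W1.I0
cycle 2: W0.I1
cycle 3: W1.I1
cycle 4: W0.I2
cycle 5: W1.I2
cycle 6: W0.I3
cycle 7: W1.I3
cycle 8: W0.I4
cycle 9: W1.I4
cycle 10: idle
cycle 11: idle
cycle 12: idle
cycle 13: W1.I5
cycle 14: W1.I6
cycle 15: idle
cycle 16: idle
cycle 17: idle
cycle 18: W1.I7

Answer: 19 cycles, utilization 13/19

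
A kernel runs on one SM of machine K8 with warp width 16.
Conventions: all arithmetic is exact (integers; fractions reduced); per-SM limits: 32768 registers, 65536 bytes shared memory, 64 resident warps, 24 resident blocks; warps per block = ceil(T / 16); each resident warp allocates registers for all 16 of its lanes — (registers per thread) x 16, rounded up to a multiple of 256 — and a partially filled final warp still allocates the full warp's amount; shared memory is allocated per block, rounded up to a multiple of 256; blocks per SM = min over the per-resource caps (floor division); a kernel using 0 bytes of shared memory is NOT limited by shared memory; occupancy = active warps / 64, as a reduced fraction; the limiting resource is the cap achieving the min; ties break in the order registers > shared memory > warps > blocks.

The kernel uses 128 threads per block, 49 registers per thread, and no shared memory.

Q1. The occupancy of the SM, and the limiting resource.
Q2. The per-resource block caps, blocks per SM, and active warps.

Answer: occupancy 1/2, limited by registers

registers: 4 blocks
shared memory: no limit (kernel uses none)
warps: 8 blocks
blocks: 24 blocks

Answer: 4 blocks, 32 active warps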